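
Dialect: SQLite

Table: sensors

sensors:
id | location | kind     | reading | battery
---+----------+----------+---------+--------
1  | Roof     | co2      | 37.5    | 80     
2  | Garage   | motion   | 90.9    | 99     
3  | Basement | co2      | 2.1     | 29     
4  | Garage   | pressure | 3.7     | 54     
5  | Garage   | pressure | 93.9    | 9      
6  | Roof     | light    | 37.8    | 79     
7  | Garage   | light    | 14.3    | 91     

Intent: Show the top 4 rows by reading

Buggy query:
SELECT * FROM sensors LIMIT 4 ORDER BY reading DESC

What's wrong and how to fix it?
Bug: ORDER BY cannot follow LIMIT; LIMIT is the final clause

Fix: Sort with ORDER BY, then apply LIMIT

Corrected query:
SELECT * FROM sensors ORDER BY reading DESC LIMIT 4

Result:
id | location | kind     | reading | battery
---+----------+----------+---------+--------
5  | Garage   | pressure | 93.9    | 9      
2  | Garage   | motion   | 90.9    | 99     
6  | Roof     | light    | 37.8    | 79     
1  | Roof     | co2      | 37.5    | 80     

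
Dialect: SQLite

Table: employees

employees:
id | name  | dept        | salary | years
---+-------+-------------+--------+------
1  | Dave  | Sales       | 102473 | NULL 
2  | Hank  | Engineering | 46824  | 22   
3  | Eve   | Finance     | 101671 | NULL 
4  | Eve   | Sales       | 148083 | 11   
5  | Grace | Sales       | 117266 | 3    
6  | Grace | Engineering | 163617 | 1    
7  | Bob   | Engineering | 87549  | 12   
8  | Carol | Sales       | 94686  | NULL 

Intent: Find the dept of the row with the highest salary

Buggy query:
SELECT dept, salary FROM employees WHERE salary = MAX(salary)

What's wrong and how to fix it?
Bug: MAX(salary) is an aggregate and cannot be used directly in WHERE

Fix: Wrap MAX in a scalar subquery so WHERE compares against a single value

Corrected query:
SELECT dept, salary FROM employees WHERE salary = (SELECT MAX(salary) FROM employees)

Result:
dept        | salary
------------+-------
Engineering | 163617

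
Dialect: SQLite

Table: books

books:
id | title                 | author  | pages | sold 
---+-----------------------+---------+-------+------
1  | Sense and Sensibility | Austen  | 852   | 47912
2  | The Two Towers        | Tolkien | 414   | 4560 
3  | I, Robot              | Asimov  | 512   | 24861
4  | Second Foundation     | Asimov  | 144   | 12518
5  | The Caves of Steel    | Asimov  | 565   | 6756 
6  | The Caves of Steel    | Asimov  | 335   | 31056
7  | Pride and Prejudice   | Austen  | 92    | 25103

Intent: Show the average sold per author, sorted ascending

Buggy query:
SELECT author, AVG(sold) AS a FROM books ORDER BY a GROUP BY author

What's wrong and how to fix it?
Bug: GROUP BY must precede ORDER BY

Fix: Reorder: SELECT … FROM … GROUP BY … ORDER BY …

Corrected query:
SELECT author, AVG(sold) AS a FROM books GROUP BY author ORDER BY a

Result:
author  | a       
--------+---------
Tolkien | 4560    
Asimov  | 18797.75
Austen  | 36507.5 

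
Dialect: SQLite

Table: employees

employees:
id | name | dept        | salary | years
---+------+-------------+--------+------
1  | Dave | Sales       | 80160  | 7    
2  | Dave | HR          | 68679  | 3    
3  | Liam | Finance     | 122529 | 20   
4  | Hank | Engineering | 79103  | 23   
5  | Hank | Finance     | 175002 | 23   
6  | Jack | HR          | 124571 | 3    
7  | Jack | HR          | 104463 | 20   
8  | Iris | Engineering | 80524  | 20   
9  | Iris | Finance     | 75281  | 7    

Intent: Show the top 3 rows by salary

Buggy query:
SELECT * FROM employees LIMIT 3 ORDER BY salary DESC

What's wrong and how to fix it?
Bug: ORDER BY cannot follow LIMIT; LIMIT is the final clause

Fix: Swap the clauses: ORDER BY first, then LIMIT

Corrected query:
SELECT * FROM employees ORDER BY salary DESC LIMIT 3

Result:
id | name | dept    | salary | years
---+------+---------+--------+------
5  | Hank | Finance | 175002 | 23   
6  | Jack | HR      | 124571 | 3    
3  | Liam | Finance | 122529 | 20   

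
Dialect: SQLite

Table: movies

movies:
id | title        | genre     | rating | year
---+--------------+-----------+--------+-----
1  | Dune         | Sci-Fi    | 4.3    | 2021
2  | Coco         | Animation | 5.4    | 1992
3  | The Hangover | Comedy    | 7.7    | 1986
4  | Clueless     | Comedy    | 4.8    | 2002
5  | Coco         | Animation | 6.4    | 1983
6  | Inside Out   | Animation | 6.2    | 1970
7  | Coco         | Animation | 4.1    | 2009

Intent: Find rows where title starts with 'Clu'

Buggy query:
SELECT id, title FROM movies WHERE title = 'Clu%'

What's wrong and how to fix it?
Bug: '=' compares the literal string including the % character; pattern matching needs LIKE

Fix: Replace '=' with LIKE so 'Clu%' is treated as a pattern

Corrected query:
SELECT id, title FROM movies WHERE title LIKE 'Clu%'

Result:
id | title   
---+---------
4  | Clueless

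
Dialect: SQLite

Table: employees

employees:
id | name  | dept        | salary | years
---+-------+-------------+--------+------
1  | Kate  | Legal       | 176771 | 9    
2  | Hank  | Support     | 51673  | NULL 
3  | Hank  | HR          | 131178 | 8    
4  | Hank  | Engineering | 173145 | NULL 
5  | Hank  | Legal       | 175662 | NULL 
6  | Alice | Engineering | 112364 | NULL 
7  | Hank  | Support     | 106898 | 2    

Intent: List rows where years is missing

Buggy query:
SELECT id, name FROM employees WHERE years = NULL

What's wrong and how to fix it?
Bug: '= NULL' is always unknown in SQL three-valued logic, so no rows match

Fix: Use IS NULL to test for NULL

Corrected query:
SELECT id, name FROM employees WHERE years IS NULL

Result:
id | name 
---+------
2  | Hank 
4  | Hank 
5  | Hank 
6  | Alice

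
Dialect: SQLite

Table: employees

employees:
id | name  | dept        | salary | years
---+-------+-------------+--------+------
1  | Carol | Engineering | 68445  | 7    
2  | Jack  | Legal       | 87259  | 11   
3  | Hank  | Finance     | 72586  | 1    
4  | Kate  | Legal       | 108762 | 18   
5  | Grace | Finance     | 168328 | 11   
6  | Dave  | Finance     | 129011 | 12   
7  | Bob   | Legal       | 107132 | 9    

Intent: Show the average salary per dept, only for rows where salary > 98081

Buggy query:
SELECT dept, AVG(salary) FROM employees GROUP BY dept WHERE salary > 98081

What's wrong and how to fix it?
Bug: WHERE cannot follow GROUP BY

Fix: Place WHERE between FROM and GROUP BY

Corrected query:
SELECT dept, AVG(salary) FROM employees WHERE salary > 98081 GROUP BY dept

Result:
dept    | AVG(salary)
--------+------------
Finance | 148669.5   
Legal   | 107947     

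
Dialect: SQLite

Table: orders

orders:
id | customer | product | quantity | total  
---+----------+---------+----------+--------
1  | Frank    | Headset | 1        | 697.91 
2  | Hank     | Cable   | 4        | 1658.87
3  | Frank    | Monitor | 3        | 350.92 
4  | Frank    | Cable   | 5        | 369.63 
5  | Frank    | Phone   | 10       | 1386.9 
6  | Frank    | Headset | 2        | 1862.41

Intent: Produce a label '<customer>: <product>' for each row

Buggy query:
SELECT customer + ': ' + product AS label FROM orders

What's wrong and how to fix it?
Bug: SQLite uses || for string concatenation; + coerces text to numbers (yielding 0)

Fix: Replace + with || to concatenate text

Corrected query:
SELECT customer || ': ' || product AS label FROM orders

Result:
label         
--------------
Frank: Headset
Hank: Cable   
Frank: Monitor
Frank: Cable  
Frank: Phone  
Frank: Headset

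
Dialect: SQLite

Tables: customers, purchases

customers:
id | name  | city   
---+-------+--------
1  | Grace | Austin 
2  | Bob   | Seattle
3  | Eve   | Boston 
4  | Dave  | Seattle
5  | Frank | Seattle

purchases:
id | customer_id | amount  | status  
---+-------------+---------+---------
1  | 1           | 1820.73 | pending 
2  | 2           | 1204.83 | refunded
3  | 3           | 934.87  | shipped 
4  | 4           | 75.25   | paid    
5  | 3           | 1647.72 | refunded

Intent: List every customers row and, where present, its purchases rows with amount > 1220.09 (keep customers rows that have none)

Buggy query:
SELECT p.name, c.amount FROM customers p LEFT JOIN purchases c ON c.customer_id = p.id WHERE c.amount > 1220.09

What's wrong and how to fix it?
Bug: Filtering c.amount in WHERE discards the NULL rows produced by LEFT JOIN, turning it into an inner join

Fix: Move the right-table condition into the ON clause so unmatched parents are kept

Corrected query:
SELECT p.name, c.amount FROM customers p LEFT JOIN purchases c ON c.customer_id = p.id AND c.amount > 1220.09

Result:
name  | amount 
------+--------
Grace | 1820.73
Bob   | NULL   
Eve   | 1647.72
Dave  | NULL   
Frank | NULL   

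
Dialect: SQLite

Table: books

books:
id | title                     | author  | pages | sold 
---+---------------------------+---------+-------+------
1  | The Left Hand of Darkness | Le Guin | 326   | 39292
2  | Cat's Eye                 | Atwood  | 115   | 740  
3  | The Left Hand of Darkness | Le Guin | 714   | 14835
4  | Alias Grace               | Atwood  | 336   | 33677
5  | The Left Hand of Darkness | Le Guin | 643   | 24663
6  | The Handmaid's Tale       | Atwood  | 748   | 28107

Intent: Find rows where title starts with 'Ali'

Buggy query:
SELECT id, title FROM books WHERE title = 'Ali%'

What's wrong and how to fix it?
Bug: '=' compares the literal string including the % character; pattern matching needs LIKE

Fix: Replace '=' with LIKE so 'Ali%' is treated as a pattern

Corrected query:
SELECT id, title FROM books WHERE title LIKE 'Ali%'

Result:
id | title      
---+------------
4  | Alias Grace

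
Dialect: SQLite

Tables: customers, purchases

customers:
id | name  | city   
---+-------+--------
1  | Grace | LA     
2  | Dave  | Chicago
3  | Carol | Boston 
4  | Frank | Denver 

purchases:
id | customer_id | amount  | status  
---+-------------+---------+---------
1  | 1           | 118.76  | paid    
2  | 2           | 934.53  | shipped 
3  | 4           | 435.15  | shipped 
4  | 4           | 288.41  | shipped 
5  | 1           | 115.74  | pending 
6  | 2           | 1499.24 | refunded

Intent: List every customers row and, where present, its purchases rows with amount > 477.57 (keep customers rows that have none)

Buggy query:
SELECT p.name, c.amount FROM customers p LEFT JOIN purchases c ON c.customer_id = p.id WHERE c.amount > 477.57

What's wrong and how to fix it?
Bug: Filtering c.amount in WHERE discards the NULL rows produced by LEFT JOIN, turning it into an inner join

Fix: Move the right-table condition into the ON clause so unmatched parents are kept

Corrected query:
SELECT p.name, c.amount FROM customers p LEFT JOIN purchases c ON c.customer_id = p.id AND c.amount > 477.57

Result:
name  | amount 
------+--------
Grace | NULL   
Dave  | 934.53 
Dave  | 1499.24
Carol | NULL   
Frank | NULL   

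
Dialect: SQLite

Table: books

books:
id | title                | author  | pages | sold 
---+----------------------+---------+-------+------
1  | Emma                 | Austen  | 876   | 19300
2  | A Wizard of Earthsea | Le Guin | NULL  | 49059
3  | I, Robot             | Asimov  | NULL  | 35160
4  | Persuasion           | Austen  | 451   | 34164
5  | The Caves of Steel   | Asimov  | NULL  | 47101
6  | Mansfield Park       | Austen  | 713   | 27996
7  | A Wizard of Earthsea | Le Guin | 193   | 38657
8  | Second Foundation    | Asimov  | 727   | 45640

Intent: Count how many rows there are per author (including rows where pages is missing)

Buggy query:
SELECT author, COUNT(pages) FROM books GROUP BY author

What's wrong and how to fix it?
Bug: COUNT(column) counts non-NULL values only; rows with NULL pages aren't counted

Fix: Replace COUNT(pages) with COUNT(*)

Corrected query:
SELECT author, COUNT(*) FROM books GROUP BY author

Result:
author  | COUNT(*)
--------+---------
Asimov  | 3       
Austen  | 3       
Le Guin | 2       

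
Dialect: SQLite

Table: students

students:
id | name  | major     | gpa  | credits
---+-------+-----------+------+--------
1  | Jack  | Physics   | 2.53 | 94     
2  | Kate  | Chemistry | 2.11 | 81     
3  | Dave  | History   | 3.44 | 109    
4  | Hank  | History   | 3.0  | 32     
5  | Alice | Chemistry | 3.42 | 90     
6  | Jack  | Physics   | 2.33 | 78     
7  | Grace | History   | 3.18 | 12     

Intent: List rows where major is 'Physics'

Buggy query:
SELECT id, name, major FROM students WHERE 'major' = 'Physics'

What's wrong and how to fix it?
Bug: 'major' in single quotes is a string literal, not the column; the comparison is literal-vs-literal and never true

Fix: Remove the quotes around the column name (or use double quotes for an identifier)

Corrected query:
SELECT id, name, major FROM students WHERE major = 'Physics'

Result:
id | name | major  
---+------+--------
1  | Jack | Physics
6  | Jack | Physics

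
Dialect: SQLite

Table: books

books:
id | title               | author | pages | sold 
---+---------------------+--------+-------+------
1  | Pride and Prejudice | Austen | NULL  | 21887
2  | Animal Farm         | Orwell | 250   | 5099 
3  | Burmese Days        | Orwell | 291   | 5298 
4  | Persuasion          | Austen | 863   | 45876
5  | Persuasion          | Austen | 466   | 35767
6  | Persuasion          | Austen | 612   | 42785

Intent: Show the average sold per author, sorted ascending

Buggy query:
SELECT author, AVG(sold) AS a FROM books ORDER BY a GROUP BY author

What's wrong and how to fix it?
Bug: GROUP BY must precede ORDER BY

Fix: Reorder: SELECT … FROM … GROUP BY … ORDER BY …

Corrected query:
SELECT author, AVG(sold) AS a FROM books GROUP BY author ORDER BY a

Result:
author | a       
-------+---------
Orwell | 5198.5  
Austen | 36578.75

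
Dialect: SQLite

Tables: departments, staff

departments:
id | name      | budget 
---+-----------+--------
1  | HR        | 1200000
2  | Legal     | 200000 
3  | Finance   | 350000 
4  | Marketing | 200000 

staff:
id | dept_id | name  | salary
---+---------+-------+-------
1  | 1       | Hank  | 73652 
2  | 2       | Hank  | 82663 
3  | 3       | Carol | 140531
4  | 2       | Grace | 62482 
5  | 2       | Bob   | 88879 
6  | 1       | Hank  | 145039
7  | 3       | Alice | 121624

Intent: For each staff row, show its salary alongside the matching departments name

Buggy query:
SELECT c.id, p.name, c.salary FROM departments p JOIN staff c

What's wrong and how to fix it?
Bug: JOIN with no ON clause produces a cartesian product; every staff row pairs with every departments row

Fix: Specify the join condition linking the foreign key to the parent id

Corrected query:
SELECT c.id, p.name, c.salary FROM departments p JOIN staff c ON c.dept_id = p.id

Result:
id | name    | salary
---+---------+-------
1  | HR      | 73652 
2  | Legal   | 82663 
3  | Finance | 140531
4  | Legal   | 62482 
5  | Legal   | 88879 
6  | HR      | 145039
7  | Finance | 121624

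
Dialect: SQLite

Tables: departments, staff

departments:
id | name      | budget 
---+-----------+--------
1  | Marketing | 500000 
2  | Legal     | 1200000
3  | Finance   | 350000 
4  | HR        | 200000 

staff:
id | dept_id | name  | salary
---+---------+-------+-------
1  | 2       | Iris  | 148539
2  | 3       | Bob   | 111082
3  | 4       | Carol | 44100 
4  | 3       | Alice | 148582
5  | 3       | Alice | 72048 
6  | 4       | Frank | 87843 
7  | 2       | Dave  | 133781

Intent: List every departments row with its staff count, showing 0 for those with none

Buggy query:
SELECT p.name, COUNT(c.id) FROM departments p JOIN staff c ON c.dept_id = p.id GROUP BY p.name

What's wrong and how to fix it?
Bug: INNER JOIN drops departments rows that have no matching staff rows

Fix: Use LEFT JOIN so parents without children still appear (COUNT(c.id) gives 0)

Corrected query:
SELECT p.name, COUNT(c.id) FROM departments p LEFT JOIN staff c ON c.dept_id = p.id GROUP BY p.name

Result:
name      | COUNT(c.id)
----------+------------
Finance   | 3          
HR        | 2          
Legal     | 2          
Marketing | 0          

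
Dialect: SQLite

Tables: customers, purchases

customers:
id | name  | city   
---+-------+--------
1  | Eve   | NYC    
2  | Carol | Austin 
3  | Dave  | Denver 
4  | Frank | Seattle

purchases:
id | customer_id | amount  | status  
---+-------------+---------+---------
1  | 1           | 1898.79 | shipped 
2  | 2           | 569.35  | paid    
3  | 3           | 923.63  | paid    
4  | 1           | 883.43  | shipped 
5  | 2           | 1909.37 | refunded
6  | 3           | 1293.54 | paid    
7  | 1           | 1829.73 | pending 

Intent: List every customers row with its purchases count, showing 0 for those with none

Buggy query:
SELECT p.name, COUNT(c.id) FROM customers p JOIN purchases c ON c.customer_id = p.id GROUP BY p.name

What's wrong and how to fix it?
Bug: An inner join excludes parents with zero children

Fix: Switch to LEFT JOIN to retain unmatched parent rows

Corrected query:
SELECT p.name, COUNT(c.id) FROM customers p LEFT JOIN purchases c ON c.customer_id = p.id GROUP BY p.name

Result:
name  | COUNT(c.id)
------+------------
Carol | 2          
Dave  | 2          
Eve   | 3          
Frank | 0          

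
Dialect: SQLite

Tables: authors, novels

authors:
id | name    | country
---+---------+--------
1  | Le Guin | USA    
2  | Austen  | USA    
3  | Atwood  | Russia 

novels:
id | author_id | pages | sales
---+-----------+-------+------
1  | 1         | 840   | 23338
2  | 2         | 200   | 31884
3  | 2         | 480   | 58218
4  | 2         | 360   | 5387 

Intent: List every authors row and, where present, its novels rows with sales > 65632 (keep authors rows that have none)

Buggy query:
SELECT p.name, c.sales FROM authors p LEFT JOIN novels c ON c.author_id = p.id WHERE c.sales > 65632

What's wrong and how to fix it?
Bug: A WHERE condition on the right-hand table after LEFT JOIN drops unmatched parents

Fix: Put 'c.sales > 65632' in the JOIN's ON clause instead of WHERE

Corrected query:
SELECT p.name, c.sales FROM authors p LEFT JOIN novels c ON c.author_id = p.id AND c.sales > 65632

Result:
name    | sales
--------+------
Le Guin | NULL 
Austen  | NULL 
Atwood  | NULL 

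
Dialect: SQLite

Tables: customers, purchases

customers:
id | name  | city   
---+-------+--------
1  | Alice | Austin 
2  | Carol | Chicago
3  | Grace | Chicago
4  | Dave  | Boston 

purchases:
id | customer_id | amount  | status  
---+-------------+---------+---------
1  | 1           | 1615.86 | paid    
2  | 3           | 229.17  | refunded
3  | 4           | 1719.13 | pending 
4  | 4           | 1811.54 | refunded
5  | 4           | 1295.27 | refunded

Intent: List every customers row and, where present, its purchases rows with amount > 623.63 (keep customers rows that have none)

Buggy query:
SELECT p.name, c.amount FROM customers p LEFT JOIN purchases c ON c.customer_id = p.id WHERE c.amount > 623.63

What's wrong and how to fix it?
Bug: A WHERE condition on the right-hand table after LEFT JOIN drops unmatched parents

Fix: Put 'c.amount > 623.63' in the JOIN's ON clause instead of WHERE

Corrected query:
SELECT p.name, c.amount FROM customers p LEFT JOIN purchases c ON c.customer_id = p.id AND c.amount > 623.63

Result:
name  | amount 
------+--------
Alice | 1615.86
Carol | NULL   
Grace | NULL   
Dave  | 1295.27
Dave  | 1719.13
Dave  | 1811.54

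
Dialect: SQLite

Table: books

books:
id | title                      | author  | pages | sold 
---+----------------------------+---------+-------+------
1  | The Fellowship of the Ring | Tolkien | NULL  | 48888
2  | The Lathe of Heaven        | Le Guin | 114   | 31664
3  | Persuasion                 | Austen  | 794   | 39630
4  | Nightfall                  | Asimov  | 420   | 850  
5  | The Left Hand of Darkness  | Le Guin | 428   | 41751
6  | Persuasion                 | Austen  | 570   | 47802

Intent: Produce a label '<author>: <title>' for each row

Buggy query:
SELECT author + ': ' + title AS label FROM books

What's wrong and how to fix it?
Bug: '+' is numeric addition; on text columns SQLite converts them to 0 instead of concatenating

Fix: Use the || operator for string concatenation

Corrected query:
SELECT author || ': ' || title AS label FROM books

Result:
label                              
-----------------------------------
Tolkien: The Fellowship of the Ring
Le Guin: The Lathe of Heaven       
Austen: Persuasion                 
Asimov: Nightfall                  
Le Guin: The Left Hand of Darkness 
Austen: Persuasion                 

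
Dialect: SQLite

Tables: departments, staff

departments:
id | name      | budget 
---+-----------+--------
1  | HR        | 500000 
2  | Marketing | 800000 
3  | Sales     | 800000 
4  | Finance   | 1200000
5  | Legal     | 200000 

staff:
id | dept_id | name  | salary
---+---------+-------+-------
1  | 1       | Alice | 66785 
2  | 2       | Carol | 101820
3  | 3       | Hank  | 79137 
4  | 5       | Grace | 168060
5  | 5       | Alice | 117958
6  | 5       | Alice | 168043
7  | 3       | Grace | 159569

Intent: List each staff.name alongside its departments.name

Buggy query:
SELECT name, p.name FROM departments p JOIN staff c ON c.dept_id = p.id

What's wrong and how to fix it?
Bug: Both tables have a 'name' column; the unqualified reference is ambiguous

Fix: Qualify the column with its table alias (c.name)

Corrected query:
SELECT c.name, p.name FROM departments p JOIN staff c ON c.dept_id = p.id

Result:
name  | name     
------+----------
Alice | HR       
Carol | Marketing
Hank  | Sales    
Grace | Legal    
Alice | Legal    
Alice | Legal    
Grace | Sales    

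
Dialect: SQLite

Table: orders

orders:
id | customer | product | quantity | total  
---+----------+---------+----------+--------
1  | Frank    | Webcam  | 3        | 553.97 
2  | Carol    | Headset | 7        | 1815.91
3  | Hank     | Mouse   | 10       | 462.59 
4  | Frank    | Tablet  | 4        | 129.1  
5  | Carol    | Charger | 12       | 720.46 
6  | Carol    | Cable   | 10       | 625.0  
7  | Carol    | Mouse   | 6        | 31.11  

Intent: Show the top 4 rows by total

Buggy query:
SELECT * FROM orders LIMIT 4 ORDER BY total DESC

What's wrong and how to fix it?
Bug: LIMIT must come after ORDER BY

Fix: Sort with ORDER BY, then apply LIMIT

Corrected query:
SELECT * FROM orders ORDER BY total DESC LIMIT 4

Result:
id | customer | product | quantity | total  
---+----------+---------+----------+--------
2  | Carol    | Headset | 7        | 1815.91
5  | Carol    | Charger | 12       | 720.46 
6  | Carol    | Cable   | 10       | 625    
1  | Frank    | Webcam  | 3        | 553.97 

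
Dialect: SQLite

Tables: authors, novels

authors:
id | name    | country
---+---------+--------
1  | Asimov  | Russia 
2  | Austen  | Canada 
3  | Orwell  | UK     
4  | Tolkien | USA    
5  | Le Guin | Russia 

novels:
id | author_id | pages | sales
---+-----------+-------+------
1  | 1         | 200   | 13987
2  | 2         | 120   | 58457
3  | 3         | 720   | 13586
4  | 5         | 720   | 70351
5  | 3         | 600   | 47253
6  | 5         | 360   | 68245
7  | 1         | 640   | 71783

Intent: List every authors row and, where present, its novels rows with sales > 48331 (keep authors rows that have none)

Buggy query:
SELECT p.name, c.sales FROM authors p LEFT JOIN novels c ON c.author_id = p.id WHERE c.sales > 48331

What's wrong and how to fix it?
Bug: Filtering c.sales in WHERE discards the NULL rows produced by LEFT JOIN, turning it into an inner join

Fix: Put 'c.sales > 48331' in the JOIN's ON clause instead of WHERE

Corrected query:
SELECT p.name, c.sales FROM authors p LEFT JOIN novels c ON c.author_id = p.id AND c.sales > 48331

Result:
name    | sales
--------+------
Asimov  | 71783
Austen  | 58457
Orwell  | NULL 
Tolkien | NULL 
Le Guin | 68245
Le Guin | 70351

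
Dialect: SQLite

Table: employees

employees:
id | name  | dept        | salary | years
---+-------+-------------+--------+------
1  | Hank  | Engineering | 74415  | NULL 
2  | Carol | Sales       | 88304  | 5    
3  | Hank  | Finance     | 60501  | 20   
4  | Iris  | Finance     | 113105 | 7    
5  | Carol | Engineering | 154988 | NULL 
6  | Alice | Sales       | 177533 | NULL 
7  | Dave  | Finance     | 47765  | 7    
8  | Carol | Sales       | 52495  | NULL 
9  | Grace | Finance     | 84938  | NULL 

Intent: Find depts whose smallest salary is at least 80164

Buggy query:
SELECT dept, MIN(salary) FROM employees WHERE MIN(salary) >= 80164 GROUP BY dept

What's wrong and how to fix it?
Bug: MIN() in WHERE is a misuse of aggregate

Fix: Replace WHERE with HAVING after the GROUP BY

Corrected query:
SELECT dept, MIN(salary) FROM employees GROUP BY dept HAVING MIN(salary) >= 80164

Result:
(no rows)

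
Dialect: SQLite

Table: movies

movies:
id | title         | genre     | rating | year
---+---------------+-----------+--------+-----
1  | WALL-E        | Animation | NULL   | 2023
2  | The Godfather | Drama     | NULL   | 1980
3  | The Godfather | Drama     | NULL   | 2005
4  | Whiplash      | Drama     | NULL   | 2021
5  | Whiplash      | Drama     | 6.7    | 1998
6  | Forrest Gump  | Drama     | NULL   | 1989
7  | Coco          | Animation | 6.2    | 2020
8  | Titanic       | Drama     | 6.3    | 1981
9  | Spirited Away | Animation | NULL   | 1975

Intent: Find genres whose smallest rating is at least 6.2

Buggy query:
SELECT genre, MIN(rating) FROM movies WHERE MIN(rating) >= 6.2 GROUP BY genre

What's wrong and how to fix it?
Bug: Aggregates like MIN are computed per group after WHERE runs

Fix: Use HAVING for the per-group MIN condition

Corrected query:
SELECT genre, MIN(rating) FROM movies GROUP BY genre HAVING MIN(rating) >= 6.2

Result:
genre     | MIN(rating)
----------+------------
Animation | 6.2        
Drama     | 6.3        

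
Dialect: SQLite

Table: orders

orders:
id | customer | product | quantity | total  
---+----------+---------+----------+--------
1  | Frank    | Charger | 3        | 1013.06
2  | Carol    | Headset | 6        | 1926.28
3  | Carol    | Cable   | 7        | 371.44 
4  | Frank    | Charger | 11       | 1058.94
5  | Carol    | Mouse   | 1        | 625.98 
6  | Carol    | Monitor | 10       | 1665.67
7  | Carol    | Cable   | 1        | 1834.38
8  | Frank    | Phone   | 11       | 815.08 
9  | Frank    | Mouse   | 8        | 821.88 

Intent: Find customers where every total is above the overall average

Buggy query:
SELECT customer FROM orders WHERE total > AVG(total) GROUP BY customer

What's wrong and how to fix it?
Bug: WHERE evaluates per row before aggregation, so AVG() is unavailable

Fix: Use a subquery for AVG and a HAVING MIN(...) filter so the condition holds for every row in the group

Corrected query:
SELECT customer FROM orders GROUP BY customer HAVING MIN(total) > (SELECT AVG(total) FROM orders)

Result:
(no rows)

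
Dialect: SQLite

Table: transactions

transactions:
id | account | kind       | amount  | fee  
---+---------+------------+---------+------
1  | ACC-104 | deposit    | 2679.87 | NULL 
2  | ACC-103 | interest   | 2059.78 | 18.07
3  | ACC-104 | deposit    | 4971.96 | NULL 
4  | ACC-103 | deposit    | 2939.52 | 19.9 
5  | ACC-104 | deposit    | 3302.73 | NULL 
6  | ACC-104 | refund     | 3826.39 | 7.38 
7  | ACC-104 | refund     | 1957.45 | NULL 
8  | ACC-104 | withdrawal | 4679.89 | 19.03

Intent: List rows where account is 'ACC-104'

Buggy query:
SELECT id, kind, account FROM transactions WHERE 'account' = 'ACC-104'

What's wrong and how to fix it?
Bug: Single quotes denote string literals in SQL; the column name is being compared as a constant string

Fix: Reference the column as account without single quotes

Corrected query:
SELECT id, kind, account FROM transactions WHERE account = 'ACC-104'

Result:
id | kind       | account
---+------------+--------
1  | deposit    | ACC-104
3  | deposit    | ACC-104
5  | deposit    | ACC-104
6  | refund     | ACC-104
7  | refund     | ACC-104
8  | withdrawal | ACC-104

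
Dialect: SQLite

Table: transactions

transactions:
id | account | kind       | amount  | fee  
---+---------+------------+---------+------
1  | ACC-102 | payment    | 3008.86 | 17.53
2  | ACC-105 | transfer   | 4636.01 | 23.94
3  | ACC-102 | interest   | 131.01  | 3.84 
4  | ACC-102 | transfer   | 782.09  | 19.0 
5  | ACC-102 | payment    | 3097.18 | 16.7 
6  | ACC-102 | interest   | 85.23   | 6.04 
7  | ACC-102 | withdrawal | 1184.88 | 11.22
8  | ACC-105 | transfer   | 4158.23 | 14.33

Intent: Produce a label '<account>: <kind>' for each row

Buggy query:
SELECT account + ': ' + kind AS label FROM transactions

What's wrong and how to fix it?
Bug: '+' is numeric addition; on text columns SQLite converts them to 0 instead of concatenating

Fix: Use the || operator for string concatenation

Corrected query:
SELECT account || ': ' || kind AS label FROM transactions

Result:
label              
-------------------
ACC-102: payment   
ACC-105: transfer  
ACC-102: interest  
ACC-102: transfer  
ACC-102: payment   
ACC-102: interest  
ACC-102: withdrawal
ACC-105: transfer  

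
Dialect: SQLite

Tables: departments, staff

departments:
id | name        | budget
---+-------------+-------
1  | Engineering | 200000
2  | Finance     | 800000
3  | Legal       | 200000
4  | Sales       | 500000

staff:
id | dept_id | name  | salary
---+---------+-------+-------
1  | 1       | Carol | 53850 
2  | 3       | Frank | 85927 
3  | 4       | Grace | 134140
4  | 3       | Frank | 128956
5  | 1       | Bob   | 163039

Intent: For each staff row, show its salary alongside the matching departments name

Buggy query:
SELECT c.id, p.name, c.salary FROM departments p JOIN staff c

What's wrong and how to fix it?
Bug: JOIN with no ON clause produces a cartesian product; every staff row pairs with every departments row

Fix: Add ON c.dept_id = p.id to the JOIN

Corrected query:
SELECT c.id, p.name, c.salary FROM departments p JOIN staff c ON c.dept_id = p.id

Result:
id | name        | salary
---+-------------+-------
1  | Engineering | 53850 
2  | Legal       | 85927 
3  | Sales       | 134140
4  | Legal       | 128956
5  | Engineering | 163039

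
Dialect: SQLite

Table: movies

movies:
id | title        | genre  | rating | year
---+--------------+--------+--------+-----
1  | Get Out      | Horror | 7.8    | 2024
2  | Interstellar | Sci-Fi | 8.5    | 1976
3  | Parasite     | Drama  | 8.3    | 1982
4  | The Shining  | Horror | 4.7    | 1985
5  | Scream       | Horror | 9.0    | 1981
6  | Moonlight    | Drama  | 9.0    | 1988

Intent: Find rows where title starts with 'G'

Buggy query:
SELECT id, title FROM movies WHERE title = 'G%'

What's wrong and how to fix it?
Bug: Wildcards only work with LIKE; '=' treats '%' as a literal character

Fix: Replace '=' with LIKE so 'G%' is treated as a pattern

Corrected query:
SELECT id, title FROM movies WHERE title LIKE 'G%'

Result:
id | title  
---+--------
1  | Get Out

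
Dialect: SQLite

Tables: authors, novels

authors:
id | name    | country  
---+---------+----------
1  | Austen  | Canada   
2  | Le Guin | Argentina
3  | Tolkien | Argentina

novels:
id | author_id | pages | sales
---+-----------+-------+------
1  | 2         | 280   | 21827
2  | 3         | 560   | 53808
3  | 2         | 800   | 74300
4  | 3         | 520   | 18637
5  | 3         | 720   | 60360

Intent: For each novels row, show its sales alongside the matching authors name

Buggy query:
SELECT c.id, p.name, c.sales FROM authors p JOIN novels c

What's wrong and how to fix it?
Bug: Missing join condition: each novels row is matched to all authors rows instead of just its own

Fix: Add ON c.author_id = p.id to the JOIN

Corrected query:
SELECT c.id, p.name, c.sales FROM authors p JOIN novels c ON c.author_id = p.id

Result:
id | name    | sales
---+---------+------
1  | Le Guin | 21827
2  | Tolkien | 53808
3  | Le Guin | 74300
4  | Tolkien | 18637
5  | Tolkien | 60360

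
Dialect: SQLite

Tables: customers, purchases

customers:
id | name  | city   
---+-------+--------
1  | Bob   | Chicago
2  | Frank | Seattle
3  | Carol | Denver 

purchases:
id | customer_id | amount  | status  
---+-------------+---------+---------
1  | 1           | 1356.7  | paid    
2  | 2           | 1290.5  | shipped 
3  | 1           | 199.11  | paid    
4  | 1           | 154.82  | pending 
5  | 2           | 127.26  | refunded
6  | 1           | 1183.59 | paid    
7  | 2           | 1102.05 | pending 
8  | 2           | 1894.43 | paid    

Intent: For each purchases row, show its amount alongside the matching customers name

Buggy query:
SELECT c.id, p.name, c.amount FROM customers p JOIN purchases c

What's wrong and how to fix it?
Bug: Missing join condition: each purchases row is matched to all customers rows instead of just its own

Fix: Add ON c.customer_id = p.id to the JOIN

Corrected query:
SELECT c.id, p.name, c.amount FROM customers p JOIN purchases c ON c.customer_id = p.id

Result:
id | name  | amount 
---+-------+--------
1  | Bob   | 1356.7 
2  | Frank | 1290.5 
3  | Bob   | 199.11 
4  | Bob   | 154.82 
5  | Frank | 127.26 
6  | Bob   | 1183.59
7  | Frank | 1102.05
8  | Frank | 1894.43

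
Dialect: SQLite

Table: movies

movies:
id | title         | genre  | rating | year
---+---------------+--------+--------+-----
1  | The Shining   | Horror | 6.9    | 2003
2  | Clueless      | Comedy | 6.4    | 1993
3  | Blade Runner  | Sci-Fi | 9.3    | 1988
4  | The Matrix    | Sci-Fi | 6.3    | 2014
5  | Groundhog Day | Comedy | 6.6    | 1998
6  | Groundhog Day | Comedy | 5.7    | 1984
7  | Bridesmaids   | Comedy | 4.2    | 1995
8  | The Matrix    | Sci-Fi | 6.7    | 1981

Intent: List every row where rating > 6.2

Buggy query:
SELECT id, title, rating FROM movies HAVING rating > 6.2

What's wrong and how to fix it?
Bug: This is a non-aggregate query (no GROUP BY, no aggregates), so in SQLite the HAVING clause is invalid here; a row-level condition belongs in WHERE

Fix: Replace HAVING with WHERE since the condition applies to individual rows

Corrected query:
SELECT id, title, rating FROM movies WHERE rating > 6.2

Result:
id | title         | rating
---+---------------+-------
1  | The Shining   | 6.9   
2  | Clueless      | 6.4   
3  | Blade Runner  | 9.3   
4  | The Matrix    | 6.3   
5  | Groundhog Day | 6.6   
8  | The Matrix    | 6.7   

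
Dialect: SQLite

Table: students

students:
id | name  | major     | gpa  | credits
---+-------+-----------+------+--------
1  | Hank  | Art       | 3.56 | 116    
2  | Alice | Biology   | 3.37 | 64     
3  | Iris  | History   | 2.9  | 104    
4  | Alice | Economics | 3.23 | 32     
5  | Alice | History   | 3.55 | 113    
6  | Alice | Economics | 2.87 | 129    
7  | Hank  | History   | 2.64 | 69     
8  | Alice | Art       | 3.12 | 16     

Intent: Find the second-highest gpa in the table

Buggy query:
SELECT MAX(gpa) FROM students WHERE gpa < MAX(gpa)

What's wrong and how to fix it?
Bug: MAX(gpa) on the right of the comparison is an aggregate-in-WHERE error

Fix: Compute the overall MAX in a subquery, then take MAX of rows below it

Corrected query:
SELECT MAX(gpa) FROM students WHERE gpa < (SELECT MAX(gpa) FROM students)

Result:
MAX(gpa)
--------
3.55    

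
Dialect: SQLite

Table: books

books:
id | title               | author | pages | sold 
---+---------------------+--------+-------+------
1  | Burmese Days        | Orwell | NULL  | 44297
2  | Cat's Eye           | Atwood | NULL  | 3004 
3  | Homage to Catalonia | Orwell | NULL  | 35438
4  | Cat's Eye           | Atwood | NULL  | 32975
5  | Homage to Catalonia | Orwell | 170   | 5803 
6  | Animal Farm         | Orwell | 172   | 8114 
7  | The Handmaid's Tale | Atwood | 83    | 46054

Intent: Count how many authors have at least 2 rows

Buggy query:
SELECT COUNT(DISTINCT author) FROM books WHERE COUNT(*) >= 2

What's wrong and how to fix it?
Bug: WHERE filters individual rows, not groups, so a group-level COUNT is invalid there

Fix: Group first with HAVING COUNT(*) >= 2, then COUNT the resulting groups

Corrected query:
SELECT COUNT(*) FROM (SELECT author FROM books GROUP BY author HAVING COUNT(*) >= 2)

Result:
COUNT(*)
--------
2       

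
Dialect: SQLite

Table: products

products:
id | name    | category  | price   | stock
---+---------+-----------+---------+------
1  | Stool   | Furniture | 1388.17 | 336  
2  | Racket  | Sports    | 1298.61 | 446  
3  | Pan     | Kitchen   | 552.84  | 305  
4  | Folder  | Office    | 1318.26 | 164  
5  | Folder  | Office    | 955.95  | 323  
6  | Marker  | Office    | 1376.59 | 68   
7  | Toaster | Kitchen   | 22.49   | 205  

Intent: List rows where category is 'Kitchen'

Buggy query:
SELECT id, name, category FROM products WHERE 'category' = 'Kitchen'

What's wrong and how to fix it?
Bug: Single quotes denote string literals in SQL; the column name is being compared as a constant string

Fix: Remove the quotes around the column name (or use double quotes for an identifier)

Corrected query:
SELECT id, name, category FROM products WHERE category = 'Kitchen'

Result:
id | name    | category
---+---------+---------
3  | Pan     | Kitchen 
7  | Toaster | Kitchen 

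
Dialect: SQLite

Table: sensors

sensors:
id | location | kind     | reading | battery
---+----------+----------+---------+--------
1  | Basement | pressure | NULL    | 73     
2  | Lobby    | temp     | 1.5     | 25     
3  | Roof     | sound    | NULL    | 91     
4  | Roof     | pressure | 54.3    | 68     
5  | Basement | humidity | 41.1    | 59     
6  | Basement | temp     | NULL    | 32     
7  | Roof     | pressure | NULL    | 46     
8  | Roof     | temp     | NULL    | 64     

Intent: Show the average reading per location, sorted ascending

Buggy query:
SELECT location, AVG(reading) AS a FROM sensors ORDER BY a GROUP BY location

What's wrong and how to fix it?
Bug: GROUP BY must precede ORDER BY

Fix: Move ORDER BY to the end, after GROUP BY

Corrected query:
SELECT location, AVG(reading) AS a FROM sensors GROUP BY location ORDER BY a

Result:
location | a   
---------+-----
Lobby    | 1.5 
Basement | 41.1
Roof     | 54.3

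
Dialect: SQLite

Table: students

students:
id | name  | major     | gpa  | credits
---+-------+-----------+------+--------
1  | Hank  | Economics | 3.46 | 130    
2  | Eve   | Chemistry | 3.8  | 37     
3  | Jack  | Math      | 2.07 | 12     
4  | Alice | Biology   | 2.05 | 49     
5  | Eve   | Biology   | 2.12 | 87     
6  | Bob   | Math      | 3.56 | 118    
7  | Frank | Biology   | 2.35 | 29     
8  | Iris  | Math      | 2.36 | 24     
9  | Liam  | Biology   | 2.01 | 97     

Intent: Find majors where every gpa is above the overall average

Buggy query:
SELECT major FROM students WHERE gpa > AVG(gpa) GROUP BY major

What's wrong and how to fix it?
Bug: AVG() is an aggregate; it can't sit directly in WHERE

Fix: Use a subquery for AVG and a HAVING MIN(...) filter so the condition holds for every row in the group

Corrected query:
SELECT major FROM students GROUP BY major HAVING MIN(gpa) > (SELECT AVG(gpa) FROM students)

Result:
major    
---------
Chemistry
Economics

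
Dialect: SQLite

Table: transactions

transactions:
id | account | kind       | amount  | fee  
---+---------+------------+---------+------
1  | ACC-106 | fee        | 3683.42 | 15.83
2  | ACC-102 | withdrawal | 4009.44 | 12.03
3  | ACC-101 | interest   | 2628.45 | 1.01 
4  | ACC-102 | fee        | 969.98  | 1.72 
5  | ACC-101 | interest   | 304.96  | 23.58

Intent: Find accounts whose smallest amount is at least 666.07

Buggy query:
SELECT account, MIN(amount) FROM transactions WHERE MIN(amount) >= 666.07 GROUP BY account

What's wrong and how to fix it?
Bug: Aggregates like MIN are computed per group after WHERE runs

Fix: Use HAVING for the per-group MIN condition

Corrected query:
SELECT account, MIN(amount) FROM transactions GROUP BY account HAVING MIN(amount) >= 666.07

Result:
account | MIN(amount)
--------+------------
ACC-102 | 969.98     
ACC-106 | 3683.42    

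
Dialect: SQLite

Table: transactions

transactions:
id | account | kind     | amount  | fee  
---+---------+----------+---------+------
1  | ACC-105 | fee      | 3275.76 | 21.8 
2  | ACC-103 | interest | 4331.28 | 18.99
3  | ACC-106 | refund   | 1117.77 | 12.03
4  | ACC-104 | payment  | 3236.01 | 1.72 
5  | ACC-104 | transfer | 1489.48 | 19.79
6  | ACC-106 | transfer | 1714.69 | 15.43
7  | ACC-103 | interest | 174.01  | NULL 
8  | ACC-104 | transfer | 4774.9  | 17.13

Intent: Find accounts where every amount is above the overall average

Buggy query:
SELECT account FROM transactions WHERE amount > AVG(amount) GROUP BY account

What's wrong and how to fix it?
Bug: WHERE evaluates per row before aggregation, so AVG() is unavailable

Fix: Use a subquery for AVG and a HAVING MIN(...) filter so the condition holds for every row in the group

Corrected query:
SELECT account FROM transactions GROUP BY account HAVING MIN(amount) > (SELECT AVG(amount) FROM transactions)

Result:
account
-------
ACC-105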